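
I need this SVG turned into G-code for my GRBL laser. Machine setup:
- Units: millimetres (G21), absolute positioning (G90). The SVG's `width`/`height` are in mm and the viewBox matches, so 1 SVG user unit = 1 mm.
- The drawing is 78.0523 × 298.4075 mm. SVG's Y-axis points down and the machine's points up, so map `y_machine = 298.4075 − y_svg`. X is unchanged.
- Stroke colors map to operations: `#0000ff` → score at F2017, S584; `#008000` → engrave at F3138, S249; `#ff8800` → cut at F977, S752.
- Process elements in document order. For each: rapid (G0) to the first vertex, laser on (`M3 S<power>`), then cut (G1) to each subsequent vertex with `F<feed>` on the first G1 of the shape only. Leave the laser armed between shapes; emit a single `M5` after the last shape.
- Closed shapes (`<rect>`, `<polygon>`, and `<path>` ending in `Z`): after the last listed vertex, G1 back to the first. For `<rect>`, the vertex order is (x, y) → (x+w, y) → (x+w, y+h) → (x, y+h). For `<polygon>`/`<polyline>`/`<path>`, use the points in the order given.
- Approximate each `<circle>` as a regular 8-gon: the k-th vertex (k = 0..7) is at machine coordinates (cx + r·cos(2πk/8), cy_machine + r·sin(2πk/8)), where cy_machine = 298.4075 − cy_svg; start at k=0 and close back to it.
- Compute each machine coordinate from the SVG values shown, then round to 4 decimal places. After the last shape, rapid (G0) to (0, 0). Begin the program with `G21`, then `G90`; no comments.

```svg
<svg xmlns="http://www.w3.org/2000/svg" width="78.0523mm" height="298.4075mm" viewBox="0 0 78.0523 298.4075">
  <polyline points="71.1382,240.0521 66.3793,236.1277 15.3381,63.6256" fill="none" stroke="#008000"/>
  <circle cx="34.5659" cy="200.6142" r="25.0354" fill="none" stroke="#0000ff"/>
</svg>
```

Since the viewBox matches the mm dimensions, user units are millimetres directly. The only transform is the Y-flip y_m = 298.4075 − y_svg.

Shape 1 is a open polyline drawn with `<polyline>`. Its stroke #008000 means engrave at S249, F3138. After flipping Y the toolpath is (71.1382,58.3554) → (66.3793,62.2798) → (15.3381,234.7819).

Shape 2 is a circle drawn with `<circle>`. Its stroke #0000ff means score at S584, F2017. After flipping Y the toolpath is (59.6013,97.7933) → (52.2686,115.4960) → (34.5659,122.8287) → (16.8632,115.4960) → (9.5305,97.7933) → (16.8632,80.0906) → (34.5659,72.7579) → (52.2686,80.0906) → (59.6013,97.7933), returning to the start.

G21
G90
G0 X71.1382 Y58.3554
M3 S249
G1 X66.3793 Y62.2798 F3138
G1 X15.3381 Y234.7819
G0 X59.6013 Y97.7933
M3 S584
G1 X52.2686 Y115.4960 F2017
G1 X34.5659 Y122.8287
G1 X16.8632 Y115.4960
G1 X9.5305 Y97.7933
G1 X16.8632 Y80.0906
G1 X34.5659 Y72.7579
G1 X52.2686 Y80.0906
G1 X59.6013 Y97.7933
M5
G0 X0.0000 Y0.0000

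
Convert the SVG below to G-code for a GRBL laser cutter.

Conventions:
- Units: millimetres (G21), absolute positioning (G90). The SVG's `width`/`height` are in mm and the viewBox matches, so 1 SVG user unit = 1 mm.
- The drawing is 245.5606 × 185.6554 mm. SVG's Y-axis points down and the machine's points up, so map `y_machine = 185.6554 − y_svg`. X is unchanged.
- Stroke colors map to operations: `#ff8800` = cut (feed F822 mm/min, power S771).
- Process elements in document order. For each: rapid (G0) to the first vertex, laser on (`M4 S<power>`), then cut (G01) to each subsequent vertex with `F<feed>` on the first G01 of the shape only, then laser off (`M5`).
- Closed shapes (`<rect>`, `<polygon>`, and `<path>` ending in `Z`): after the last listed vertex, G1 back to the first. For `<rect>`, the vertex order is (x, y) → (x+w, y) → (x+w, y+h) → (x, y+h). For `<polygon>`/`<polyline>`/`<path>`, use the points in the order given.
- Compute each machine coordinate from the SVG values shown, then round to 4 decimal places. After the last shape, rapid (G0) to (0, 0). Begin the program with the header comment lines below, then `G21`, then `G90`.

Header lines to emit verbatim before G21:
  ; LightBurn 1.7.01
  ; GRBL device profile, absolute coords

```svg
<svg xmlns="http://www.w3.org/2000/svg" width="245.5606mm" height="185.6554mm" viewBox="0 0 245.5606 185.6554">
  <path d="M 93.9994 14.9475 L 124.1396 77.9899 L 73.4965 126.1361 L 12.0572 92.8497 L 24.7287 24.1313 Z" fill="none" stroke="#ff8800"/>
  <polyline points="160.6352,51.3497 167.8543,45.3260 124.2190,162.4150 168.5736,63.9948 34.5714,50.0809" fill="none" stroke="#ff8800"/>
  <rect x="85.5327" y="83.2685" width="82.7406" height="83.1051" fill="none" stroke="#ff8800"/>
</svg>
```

; LightBurn 1.7.01
; GRBL device profile, absolute coords
G21
G90
G0 X93.9994 Y170.7079
M4 S771
G01 X124.1396 Y107.6655 F822
G01 X73.4965 Y59.5193
G01 X12.0572 Y92.8057
G01 X24.7287 Y161.5241
G01 X93.9994 Y170.7079
M5
G0 X160.6352 Y134.3057
M4 S771
G01 X167.8543 Y140.3294 F822
G01 X124.2190 Y23.2404
G01 X168.5736 Y121.6606
G01 X34.5714 Y135.5745
M5
G0 X85.5327 Y102.3869
M4 S771
G01 X168.2733 Y102.3869 F822
G01 X168.2733 Y19.2818
G01 X85.5327 Y19.2818
G01 X85.5327 Y102.3869
M5
G0 X0.0000 Y0.0000

viewBox `0 0 245.5606 185.6554` with mm width/height → 1 unit = 1 mm. Flip: y_m = 185.6554 − y_svg.

**Shape 1** — `<path>` regular polygon, stroke `#ff8800` → cut (S771, F822). Machine vertices: (93.9994,170.7079) → (124.1396,107.6655) → (73.4965,59.5193) → (12.0572,92.8057) → (24.7287,161.5241) → (93.9994,170.7079). Closed: final G1 returns to the first vertex.

**Shape 2** — `<polyline>` open polyline, stroke `#ff8800` → cut (S771, F822). Machine vertices: (160.6352,134.3057) → (167.8543,140.3294) → (124.2190,23.2404) → (168.5736,121.6606) → (34.5714,135.5745). Open path.

**Shape 3** — `<rect>` rectangle, stroke `#ff8800` → cut (S771, F822). Machine vertices: (85.5327,102.3869) → (168.2733,102.3869) → (168.2733,19.2818) → (85.5327,19.2818) → (85.5327,102.3869). Closed: final G1 returns to the first vertex.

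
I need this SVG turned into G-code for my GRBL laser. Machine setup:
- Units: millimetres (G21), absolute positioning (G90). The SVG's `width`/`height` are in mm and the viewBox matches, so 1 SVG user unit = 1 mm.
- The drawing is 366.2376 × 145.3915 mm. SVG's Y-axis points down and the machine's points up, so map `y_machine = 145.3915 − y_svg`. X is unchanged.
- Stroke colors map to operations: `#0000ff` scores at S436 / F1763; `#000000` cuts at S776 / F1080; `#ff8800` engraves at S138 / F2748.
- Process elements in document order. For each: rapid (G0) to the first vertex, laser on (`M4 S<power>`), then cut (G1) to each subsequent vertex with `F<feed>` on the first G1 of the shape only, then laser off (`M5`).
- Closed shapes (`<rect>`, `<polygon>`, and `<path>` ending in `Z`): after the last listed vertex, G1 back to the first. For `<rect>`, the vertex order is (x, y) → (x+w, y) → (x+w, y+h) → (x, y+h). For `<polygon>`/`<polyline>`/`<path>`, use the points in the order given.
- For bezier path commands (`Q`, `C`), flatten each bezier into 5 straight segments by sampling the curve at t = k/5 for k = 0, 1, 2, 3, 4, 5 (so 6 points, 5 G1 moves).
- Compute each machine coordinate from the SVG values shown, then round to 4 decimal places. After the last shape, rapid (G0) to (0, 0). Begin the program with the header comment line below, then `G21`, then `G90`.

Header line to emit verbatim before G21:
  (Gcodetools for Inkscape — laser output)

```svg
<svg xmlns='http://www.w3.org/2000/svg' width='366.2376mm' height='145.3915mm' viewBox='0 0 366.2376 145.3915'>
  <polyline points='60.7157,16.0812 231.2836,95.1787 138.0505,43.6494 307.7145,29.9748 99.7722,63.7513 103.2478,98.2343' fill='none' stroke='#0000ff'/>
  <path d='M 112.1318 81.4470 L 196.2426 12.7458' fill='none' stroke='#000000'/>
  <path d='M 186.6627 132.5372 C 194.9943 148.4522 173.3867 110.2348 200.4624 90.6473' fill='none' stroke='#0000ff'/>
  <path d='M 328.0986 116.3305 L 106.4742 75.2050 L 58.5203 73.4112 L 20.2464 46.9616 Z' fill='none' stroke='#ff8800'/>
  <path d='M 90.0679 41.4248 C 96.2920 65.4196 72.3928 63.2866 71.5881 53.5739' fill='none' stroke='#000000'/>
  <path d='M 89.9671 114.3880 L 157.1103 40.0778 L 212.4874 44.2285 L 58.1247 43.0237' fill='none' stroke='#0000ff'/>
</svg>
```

Since the viewBox matches the mm dimensions, user units are millimetres directly. The only transform is the Y-flip y_m = 145.3915 − y_svg.

Shape 1 is a open polyline drawn with `<polyline>`. Its stroke #0000ff means score at S436, F1763. After flipping Y the toolpath is (60.7157,129.3103) → (231.2836,50.2128) → (138.0505,101.7421) → (307.7145,115.4167) → (99.7722,81.6402) → (103.2478,47.1572).

Shape 2 is a line segment drawn with `<path>`. Its stroke #000000 means cut at S776, F1080. After flipping Y the toolpath is (112.1318,63.9445) → (196.2426,132.6457).

Shape 3 is a cubic bezier drawn with `<path>`. Its stroke #0000ff means score at S436, F1763. After flipping Y the toolpath is (186.6627,12.8543) → (188.6979,9.2191) → (187.3216,15.0831) → (186.3077,26.9536) → (189.4300,41.3382) → (200.4624,54.7442).

Shape 4 is a closed polygon drawn with `<path>`. Its stroke #ff8800 means engrave at S138, F2748. After flipping Y the toolpath is (328.0986,29.0610) → (106.4742,70.1865) → (58.5203,71.9803) → (20.2464,98.4299) → (328.0986,29.0610), returning to the start.

Shape 5 is a cubic bezier drawn with `<path>`. Its stroke #000000 means cut at S776, F1080. After flipping Y the toolpath is (90.0679,103.9667) → (90.6133,92.5568) → (86.4836,86.5272) → (80.2332,84.9877) → (74.4165,87.0479) → (71.5881,91.8176).

Shape 6 is a open polyline drawn with `<path>`. Its stroke #0000ff means score at S436, F1763. After flipping Y the toolpath is (89.9671,31.0035) → (157.1103,105.3137) → (212.4874,101.1630) → (58.1247,102.3678).

(Gcodetools for Inkscape — laser output)
G21
G90
G0 X60.7157 Y129.3103
M4 S436
G1 X231.2836 Y50.2128 F1763
G1 X138.0505 Y101.7421
G1 X307.7145 Y115.4167
G1 X99.7722 Y81.6402
G1 X103.2478 Y47.1572
M5
G0 X112.1318 Y63.9445
M4 S776
G1 X196.2426 Y132.6457 F1080
M5
G0 X186.6627 Y12.8543
M4 S436
G1 X188.6979 Y9.2191 F1763
G1 X187.3216 Y15.0831
G1 X186.3077 Y26.9536
G1 X189.4300 Y41.3382
G1 X200.4624 Y54.7442
M5
G0 X328.0986 Y29.0610
M4 S138
G1 X106.4742 Y70.1865 F2748
G1 X58.5203 Y71.9803
G1 X20.2464 Y98.4299
G1 X328.0986 Y29.0610
M5
G0 X90.0679 Y103.9667
M4 S776
G1 X90.6133 Y92.5568 F1080
G1 X86.4836 Y86.5272
G1 X80.2332 Y84.9877
G1 X74.4165 Y87.0479
G1 X71.5881 Y91.8176
M5
G0 X89.9671 Y31.0035
M4 S436
G1 X157.1103 Y105.3137 F1763
G1 X212.4874 Y101.1630
G1 X58.1247 Y102.3678
M5
G0 X0.0000 Y0.0000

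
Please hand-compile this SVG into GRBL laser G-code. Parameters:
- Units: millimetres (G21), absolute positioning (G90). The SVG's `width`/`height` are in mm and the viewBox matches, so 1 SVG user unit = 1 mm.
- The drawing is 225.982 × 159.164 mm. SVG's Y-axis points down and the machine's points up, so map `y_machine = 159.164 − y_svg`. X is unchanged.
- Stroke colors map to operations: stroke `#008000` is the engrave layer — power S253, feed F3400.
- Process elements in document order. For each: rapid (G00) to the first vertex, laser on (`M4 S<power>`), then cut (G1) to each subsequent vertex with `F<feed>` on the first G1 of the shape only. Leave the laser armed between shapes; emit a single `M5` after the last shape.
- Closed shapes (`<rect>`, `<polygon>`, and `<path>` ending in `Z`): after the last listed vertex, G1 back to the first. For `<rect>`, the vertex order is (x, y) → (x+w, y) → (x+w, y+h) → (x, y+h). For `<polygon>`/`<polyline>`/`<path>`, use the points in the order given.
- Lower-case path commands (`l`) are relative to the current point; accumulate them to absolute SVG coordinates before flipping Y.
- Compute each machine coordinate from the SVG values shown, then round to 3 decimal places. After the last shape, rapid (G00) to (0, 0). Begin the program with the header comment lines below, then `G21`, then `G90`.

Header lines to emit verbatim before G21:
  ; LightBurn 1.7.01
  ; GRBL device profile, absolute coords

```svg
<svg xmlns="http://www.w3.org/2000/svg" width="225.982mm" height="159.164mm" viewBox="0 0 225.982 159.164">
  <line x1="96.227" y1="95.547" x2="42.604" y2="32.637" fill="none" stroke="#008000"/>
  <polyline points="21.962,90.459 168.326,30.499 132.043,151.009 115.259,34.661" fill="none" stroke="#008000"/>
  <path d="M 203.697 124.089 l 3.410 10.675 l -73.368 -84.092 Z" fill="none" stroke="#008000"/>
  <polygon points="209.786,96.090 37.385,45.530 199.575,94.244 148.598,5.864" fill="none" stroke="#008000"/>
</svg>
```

1 u = 1 mm; y_m = 159.164 − y.

[1] `<line>` line segment, #008000→engrave S253 F3400: (96.227,63.617) → (42.604,126.527)

[2] `<polyline>` open polyline, #008000→engrave S253 F3400: (21.962,68.705) → (168.326,128.665) → (132.043,8.155) → (115.259,124.503)

[3] `<path>` closed polygon, #008000→engrave S253 F3400: (203.697,35.075) → (207.107,24.400) → (133.739,108.492) → (203.697,35.075) (closed)

[4] `<polygon>` closed polygon, #008000→engrave S253 F3400: (209.786,63.074) → (37.385,113.634) → (199.575,64.920) → (148.598,153.300) → (209.786,63.074) (closed)

; LightBurn 1.7.01
; GRBL device profile, absolute coords
G21
G90
G00 X96.227 Y63.617
M4 S253
G1 X42.604 Y126.527 F3400
G00 X21.962 Y68.705
M4 S253
G1 X168.326 Y128.665 F3400
G1 X132.043 Y8.155
G1 X115.259 Y124.503
G00 X203.697 Y35.075
M4 S253
G1 X207.107 Y24.400 F3400
G1 X133.739 Y108.492
G1 X203.697 Y35.075
G00 X209.786 Y63.074
M4 S253
G1 X37.385 Y113.634 F3400
G1 X199.575 Y64.920
G1 X148.598 Y153.300
G1 X209.786 Y63.074
M5
G00 X0.000 Y0.000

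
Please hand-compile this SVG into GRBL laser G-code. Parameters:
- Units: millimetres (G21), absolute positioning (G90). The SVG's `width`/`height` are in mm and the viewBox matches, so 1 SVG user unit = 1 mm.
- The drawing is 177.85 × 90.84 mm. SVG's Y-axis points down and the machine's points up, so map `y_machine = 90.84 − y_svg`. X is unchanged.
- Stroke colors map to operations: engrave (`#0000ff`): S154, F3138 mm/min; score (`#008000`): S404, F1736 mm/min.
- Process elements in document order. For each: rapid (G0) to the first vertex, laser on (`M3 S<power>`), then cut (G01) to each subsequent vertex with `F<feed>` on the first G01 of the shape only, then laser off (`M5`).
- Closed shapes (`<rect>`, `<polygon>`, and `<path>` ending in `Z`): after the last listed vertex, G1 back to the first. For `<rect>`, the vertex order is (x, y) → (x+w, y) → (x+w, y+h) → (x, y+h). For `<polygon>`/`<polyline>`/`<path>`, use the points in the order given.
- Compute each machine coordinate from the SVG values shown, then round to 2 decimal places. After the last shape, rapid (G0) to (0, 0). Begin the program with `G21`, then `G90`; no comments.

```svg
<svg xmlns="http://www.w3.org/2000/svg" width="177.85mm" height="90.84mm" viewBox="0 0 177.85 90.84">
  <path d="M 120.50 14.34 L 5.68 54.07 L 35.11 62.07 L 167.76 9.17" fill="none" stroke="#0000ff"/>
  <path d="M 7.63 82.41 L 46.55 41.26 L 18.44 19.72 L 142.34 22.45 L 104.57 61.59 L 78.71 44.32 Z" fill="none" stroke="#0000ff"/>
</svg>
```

1 u = 1 mm; y_m = 90.84 − y.

[1] `<path>` open polyline, #0000ff→engrave S154 F3138: (120.50,76.50) → (5.68,36.77) → (35.11,28.77) → (167.76,81.67)

[2] `<path>` closed polygon, #0000ff→engrave S154 F3138: (7.63,8.43) → (46.55,49.58) → (18.44,71.12) → (142.34,68.39) → (104.57,29.25) → (78.71,46.52) → (7.63,8.43) (closed)

G21
G90
G0 X120.50 Y76.50
M3 S154
G01 X5.68 Y36.77 F3138
G01 X35.11 Y28.77
G01 X167.76 Y81.67
M5
G0 X7.63 Y8.43
M3 S154
G01 X46.55 Y49.58 F3138
G01 X18.44 Y71.12
G01 X142.34 Y68.39
G01 X104.57 Y29.25
G01 X78.71 Y46.52
G01 X7.63 Y8.43
M5
G0 X0.00 Y0.00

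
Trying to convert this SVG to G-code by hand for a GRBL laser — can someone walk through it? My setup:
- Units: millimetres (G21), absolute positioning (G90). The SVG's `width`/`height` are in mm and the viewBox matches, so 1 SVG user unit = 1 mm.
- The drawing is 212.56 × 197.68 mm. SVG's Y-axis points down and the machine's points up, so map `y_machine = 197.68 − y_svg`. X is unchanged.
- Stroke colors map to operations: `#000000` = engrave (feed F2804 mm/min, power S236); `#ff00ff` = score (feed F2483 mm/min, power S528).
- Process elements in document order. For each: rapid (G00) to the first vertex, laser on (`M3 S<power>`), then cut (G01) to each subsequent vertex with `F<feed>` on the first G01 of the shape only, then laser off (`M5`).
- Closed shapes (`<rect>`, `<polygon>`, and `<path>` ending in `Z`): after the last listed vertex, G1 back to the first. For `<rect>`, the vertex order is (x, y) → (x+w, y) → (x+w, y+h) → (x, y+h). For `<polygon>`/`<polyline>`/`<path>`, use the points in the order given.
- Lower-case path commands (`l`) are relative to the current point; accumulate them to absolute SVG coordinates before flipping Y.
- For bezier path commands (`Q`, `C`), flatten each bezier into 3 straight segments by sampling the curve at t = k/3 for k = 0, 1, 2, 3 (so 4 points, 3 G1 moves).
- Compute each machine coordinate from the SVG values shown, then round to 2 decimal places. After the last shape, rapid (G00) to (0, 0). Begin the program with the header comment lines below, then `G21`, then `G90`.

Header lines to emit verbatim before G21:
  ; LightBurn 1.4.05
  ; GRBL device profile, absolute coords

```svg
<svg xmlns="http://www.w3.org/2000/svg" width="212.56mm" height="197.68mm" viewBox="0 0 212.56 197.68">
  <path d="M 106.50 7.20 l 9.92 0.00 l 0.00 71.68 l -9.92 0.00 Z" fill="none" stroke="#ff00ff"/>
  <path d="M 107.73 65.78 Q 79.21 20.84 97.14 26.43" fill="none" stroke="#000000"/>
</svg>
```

1 u = 1 mm; y_m = 197.68 − y.

[1] `<path>` rectangle, #ff00ff→score S528 F2483: (106.50,190.48) → (116.42,190.48) → (116.42,118.80) → (106.50,118.80) → (106.50,190.48) (closed)

[2] `<path>` quadratic bezier, #000000→engrave S236 F2804: (107.73,131.90) → (93.88,156.25) → (90.35,169.36) → (97.14,171.25)

; LightBurn 1.4.05
; GRBL device profile, absolute coords
G21
G90
G00 X106.50 Y190.48
M3 S528
G01 X116.42 Y190.48 F2483
G01 X116.42 Y118.80
G01 X106.50 Y118.80
G01 X106.50 Y190.48
M5
G00 X107.73 Y131.90
M3 S236
G01 X93.88 Y156.25 F2804
G01 X90.35 Y169.36
G01 X97.14 Y171.25
M5
G00 X0.00 Y0.00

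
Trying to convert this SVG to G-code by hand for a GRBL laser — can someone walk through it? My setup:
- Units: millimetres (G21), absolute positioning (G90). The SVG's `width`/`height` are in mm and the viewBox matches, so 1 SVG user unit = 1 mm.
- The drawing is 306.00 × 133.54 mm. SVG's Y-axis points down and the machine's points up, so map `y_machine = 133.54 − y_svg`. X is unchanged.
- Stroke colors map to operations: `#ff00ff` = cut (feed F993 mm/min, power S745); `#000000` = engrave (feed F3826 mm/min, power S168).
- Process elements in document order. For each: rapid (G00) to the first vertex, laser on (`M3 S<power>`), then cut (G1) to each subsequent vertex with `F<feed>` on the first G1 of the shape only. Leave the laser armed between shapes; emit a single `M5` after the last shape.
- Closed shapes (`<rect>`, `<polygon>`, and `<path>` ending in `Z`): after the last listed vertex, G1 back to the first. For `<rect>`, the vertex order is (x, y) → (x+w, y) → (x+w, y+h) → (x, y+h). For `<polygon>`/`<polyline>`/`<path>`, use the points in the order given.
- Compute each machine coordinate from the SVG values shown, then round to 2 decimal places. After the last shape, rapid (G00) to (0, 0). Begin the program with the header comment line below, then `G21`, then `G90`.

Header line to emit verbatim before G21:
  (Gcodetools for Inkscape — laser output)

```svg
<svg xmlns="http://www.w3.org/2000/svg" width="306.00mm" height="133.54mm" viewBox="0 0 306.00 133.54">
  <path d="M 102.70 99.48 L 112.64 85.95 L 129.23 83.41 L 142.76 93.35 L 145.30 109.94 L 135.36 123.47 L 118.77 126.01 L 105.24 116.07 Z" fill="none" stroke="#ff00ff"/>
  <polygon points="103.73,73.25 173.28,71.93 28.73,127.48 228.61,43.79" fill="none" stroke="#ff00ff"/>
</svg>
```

(Gcodetools for Inkscape — laser output)
G21
G90
G00 X102.70 Y34.06
M3 S745
G1 X112.64 Y47.59 F993
G1 X129.23 Y50.13
G1 X142.76 Y40.19
G1 X145.30 Y23.60
G1 X135.36 Y10.07
G1 X118.77 Y7.53
G1 X105.24 Y17.47
G1 X102.70 Y34.06
G00 X103.73 Y60.29
M3 S745
G1 X173.28 Y61.61 F993
G1 X28.73 Y6.06
G1 X228.61 Y89.75
G1 X103.73 Y60.29
M5
G00 X0.00 Y0.00

viewBox `0 0 306.00 133.54` with mm width/height → 1 unit = 1 mm. Flip: y_m = 133.54 − y_svg.

**Shape 1** — `<path>` regular polygon, stroke `#ff00ff` → cut (S745, F993). Machine vertices: (102.70,34.06) → (112.64,47.59) → (129.23,50.13) → (142.76,40.19) → (145.30,23.60) → (135.36,10.07) → (118.77,7.53) → (105.24,17.47) → (102.70,34.06). Closed: final G1 returns to the first vertex.

**Shape 2** — `<polygon>` closed polygon, stroke `#ff00ff` → cut (S745, F993). Machine vertices: (103.73,60.29) → (173.28,61.61) → (28.73,6.06) → (228.61,89.75) → (103.73,60.29). Closed: final G1 returns to the first vertex.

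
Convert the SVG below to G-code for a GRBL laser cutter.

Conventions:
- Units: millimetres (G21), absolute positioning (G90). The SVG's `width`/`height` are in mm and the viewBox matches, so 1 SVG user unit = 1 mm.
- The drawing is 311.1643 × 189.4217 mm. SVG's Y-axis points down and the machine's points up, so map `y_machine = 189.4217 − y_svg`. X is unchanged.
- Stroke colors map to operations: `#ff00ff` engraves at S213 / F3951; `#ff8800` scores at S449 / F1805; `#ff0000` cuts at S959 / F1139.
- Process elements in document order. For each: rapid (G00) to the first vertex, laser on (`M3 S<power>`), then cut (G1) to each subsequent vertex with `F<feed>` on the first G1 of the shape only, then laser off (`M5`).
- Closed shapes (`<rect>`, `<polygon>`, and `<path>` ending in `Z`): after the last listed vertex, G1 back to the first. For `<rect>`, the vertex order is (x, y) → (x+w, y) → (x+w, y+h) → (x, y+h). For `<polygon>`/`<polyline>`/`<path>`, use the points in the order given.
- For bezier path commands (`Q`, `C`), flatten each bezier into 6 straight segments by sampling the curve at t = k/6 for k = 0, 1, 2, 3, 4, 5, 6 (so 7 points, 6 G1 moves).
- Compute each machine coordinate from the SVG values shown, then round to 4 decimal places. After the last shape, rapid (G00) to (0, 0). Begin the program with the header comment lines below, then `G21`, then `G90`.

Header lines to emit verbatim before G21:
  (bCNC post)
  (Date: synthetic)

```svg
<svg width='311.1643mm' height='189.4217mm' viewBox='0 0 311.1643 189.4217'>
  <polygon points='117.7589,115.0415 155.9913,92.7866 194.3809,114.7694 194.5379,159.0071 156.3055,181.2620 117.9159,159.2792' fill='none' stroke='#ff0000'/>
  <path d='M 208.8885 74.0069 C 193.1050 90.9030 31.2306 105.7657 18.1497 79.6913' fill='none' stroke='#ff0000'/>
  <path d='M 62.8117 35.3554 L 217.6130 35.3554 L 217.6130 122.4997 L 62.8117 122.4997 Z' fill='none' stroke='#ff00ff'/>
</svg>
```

(bCNC post)
(Date: synthetic)
G21
G90
G00 X117.7589 Y74.3802
M3 S959
G1 X155.9913 Y96.6351 F1139
G1 X194.3809 Y74.6523
G1 X194.5379 Y30.4146
G1 X156.3055 Y8.1597
G1 X117.9159 Y30.1425
G1 X117.7589 Y74.3802
M5
G00 X208.8885 Y115.4148
M3 S959
G1 X190.1877 Y107.3163 F1139
G1 X155.3297 Y100.6374
G1 X112.5056 Y96.4587
G1 X69.9068 Y95.8608
G1 X35.7244 Y99.9245
G1 X18.1497 Y109.7304
M5
G00 X62.8117 Y154.0663
M3 S213
G1 X217.6130 Y154.0663 F3951
G1 X217.6130 Y66.9220
G1 X62.8117 Y66.9220
G1 X62.8117 Y154.0663
M5
G00 X0.0000 Y0.0000

1 u = 1 mm; y_m = 189.4217 − y.

[1] `<polygon>` regular polygon, #ff0000→cut S959 F1139: (117.7589,74.3802) → (155.9913,96.6351) → (194.3809,74.6523) → (194.5379,30.4146) → (156.3055,8.1597) → (117.9159,30.1425) → (117.7589,74.3802) (closed)

[2] `<path>` cubic bezier, #ff0000→cut S959 F1139: (208.8885,115.4148) → (190.1877,107.3163) → (155.3297,100.6374) → (112.5056,96.4587) → (69.9068,95.8608) → (35.7244,99.9245) → (18.1497,109.7304)

[3] `<path>` rectangle, #ff00ff→engrave S213 F3951: (62.8117,154.0663) → (217.6130,154.0663) → (217.6130,66.9220) → (62.8117,66.9220) → (62.8117,154.0663) (closed)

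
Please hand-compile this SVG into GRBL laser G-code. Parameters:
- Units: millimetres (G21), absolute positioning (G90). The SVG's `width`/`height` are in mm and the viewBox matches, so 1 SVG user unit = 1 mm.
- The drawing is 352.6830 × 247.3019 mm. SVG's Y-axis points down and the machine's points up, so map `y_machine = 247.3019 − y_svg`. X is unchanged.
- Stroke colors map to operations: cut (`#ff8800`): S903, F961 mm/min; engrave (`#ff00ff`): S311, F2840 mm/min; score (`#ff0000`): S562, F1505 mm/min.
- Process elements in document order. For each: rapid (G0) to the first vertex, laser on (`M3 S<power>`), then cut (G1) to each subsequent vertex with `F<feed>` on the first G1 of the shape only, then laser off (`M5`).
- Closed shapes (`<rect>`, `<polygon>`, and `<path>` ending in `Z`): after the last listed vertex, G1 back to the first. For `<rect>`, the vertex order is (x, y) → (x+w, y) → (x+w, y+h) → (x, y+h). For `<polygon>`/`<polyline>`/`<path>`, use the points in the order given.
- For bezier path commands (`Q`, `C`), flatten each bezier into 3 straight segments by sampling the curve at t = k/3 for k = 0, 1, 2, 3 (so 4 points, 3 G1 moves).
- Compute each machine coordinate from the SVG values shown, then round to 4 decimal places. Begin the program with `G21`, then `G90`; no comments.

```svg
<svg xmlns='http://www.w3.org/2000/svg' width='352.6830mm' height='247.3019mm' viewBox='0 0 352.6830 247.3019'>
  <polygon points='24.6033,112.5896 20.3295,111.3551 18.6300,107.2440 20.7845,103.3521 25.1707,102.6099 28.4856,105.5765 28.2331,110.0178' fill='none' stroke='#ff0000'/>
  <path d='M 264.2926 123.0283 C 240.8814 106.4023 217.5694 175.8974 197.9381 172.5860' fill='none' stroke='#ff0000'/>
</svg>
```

1 u = 1 mm; y_m = 247.3019 − y.

[1] `<polygon>` regular polygon, #ff0000→score S562 F1505: (24.6033,134.7123) → (20.3295,135.9468) → (18.6300,140.0579) → (20.7845,143.9498) → (25.1707,144.6920) → (28.4856,141.7254) → (28.2331,137.2841) → (24.6033,134.7123) (closed)

[2] `<path>` cubic bezier, #ff0000→score S562 F1505: (264.2926,124.2736) → (241.0471,118.0788) → (218.6637,89.7871) → (197.9381,74.7159)

G21
G90
G0 X24.6033 Y134.7123
M3 S562
G1 X20.3295 Y135.9468 F1505
G1 X18.6300 Y140.0579
G1 X20.7845 Y143.9498
G1 X25.1707 Y144.6920
G1 X28.4856 Y141.7254
G1 X28.2331 Y137.2841
G1 X24.6033 Y134.7123
M5
G0 X264.2926 Y124.2736
M3 S562
G1 X241.0471 Y118.0788 F1505
G1 X218.6637 Y89.7871
G1 X197.9381 Y74.7159
M5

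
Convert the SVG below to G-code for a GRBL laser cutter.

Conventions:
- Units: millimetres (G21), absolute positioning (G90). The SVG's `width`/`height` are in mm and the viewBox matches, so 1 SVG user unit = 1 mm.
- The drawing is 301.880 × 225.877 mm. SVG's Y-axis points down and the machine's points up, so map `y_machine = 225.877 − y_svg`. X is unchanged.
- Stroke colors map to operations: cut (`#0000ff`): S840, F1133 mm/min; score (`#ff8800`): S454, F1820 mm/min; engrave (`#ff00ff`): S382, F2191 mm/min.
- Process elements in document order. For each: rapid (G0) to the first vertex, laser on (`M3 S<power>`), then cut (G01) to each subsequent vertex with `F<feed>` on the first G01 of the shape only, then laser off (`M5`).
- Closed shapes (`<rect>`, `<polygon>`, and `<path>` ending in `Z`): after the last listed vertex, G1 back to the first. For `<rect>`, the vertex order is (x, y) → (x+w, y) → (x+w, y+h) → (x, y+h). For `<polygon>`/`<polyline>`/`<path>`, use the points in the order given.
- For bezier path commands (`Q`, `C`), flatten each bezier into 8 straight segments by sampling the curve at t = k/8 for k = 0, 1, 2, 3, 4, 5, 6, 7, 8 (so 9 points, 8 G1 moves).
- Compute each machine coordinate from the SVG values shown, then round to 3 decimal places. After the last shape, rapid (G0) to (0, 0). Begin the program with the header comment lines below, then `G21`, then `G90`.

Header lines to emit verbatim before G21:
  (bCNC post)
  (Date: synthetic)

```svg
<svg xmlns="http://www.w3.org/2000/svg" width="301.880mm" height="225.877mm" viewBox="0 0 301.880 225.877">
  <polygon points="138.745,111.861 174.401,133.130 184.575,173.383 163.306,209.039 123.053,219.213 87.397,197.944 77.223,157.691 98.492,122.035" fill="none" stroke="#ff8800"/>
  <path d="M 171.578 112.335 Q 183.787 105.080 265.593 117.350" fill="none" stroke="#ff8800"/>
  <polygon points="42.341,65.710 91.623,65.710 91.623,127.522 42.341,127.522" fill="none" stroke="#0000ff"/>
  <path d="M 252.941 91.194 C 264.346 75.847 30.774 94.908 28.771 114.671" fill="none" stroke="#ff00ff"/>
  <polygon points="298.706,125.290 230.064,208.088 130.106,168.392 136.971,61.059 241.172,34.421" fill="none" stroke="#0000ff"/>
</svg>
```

(bCNC post)
(Date: synthetic)
G21
G90
G0 X138.745 Y114.016
M3 S454
G01 X174.401 Y92.747 F1820
G01 X184.575 Y52.494
G01 X163.306 Y16.838
G01 X123.053 Y6.664
G01 X87.397 Y27.933
G01 X77.223 Y68.186
G01 X98.492 Y103.842
G01 X138.745 Y114.016
M5
G0 X171.578 Y113.542
M3 S454
G01 X175.718 Y115.051 F1820
G01 X182.032 Y115.949
G01 X190.522 Y116.238
G01 X201.186 Y115.916
G01 X214.026 Y114.984
G01 X229.040 Y113.442
G01 X246.229 Y111.289
G01 X265.593 Y108.527
M5
G0 X42.341 Y160.167
M3 S840
G01 X91.623 Y160.167 F1133
G01 X91.623 Y98.355
G01 X42.341 Y98.355
G01 X42.341 Y160.167
M5
G0 X252.941 Y134.683
M3 S382
G01 X246.665 Y138.891 F2191
G01 X223.008 Y140.268
G01 X187.552 Y139.210
G01 X145.884 Y136.111
G01 X103.587 Y131.366
G01 X66.246 Y125.370
G01 X39.446 Y118.518
G01 X28.771 Y111.206
M5
G0 X298.706 Y100.587
M3 S840
G01 X230.064 Y17.789 F1133
G01 X130.106 Y57.485
G01 X136.971 Y164.818
G01 X241.172 Y191.456
G01 X298.706 Y100.587
M5
G0 X0.000 Y0.000

1 u = 1 mm; y_m = 225.877 − y.

[1] `<polygon>` regular polygon, #ff8800→score S454 F1820: (138.745,114.016) → (174.401,92.747) → (184.575,52.494) → (163.306,16.838) → (123.053,6.664) → (87.397,27.933) → (77.223,68.186) → (98.492,103.842) → (138.745,114.016) (closed)

[2] `<path>` quadratic bezier, #ff8800→score S454 F1820: (171.578,113.542) → (175.718,115.051) → (182.032,115.949) → (190.522,116.238) → (201.186,115.916) → (214.026,114.984) → (229.040,113.442) → (246.229,111.289) → (265.593,108.527)

[3] `<polygon>` rectangle, #0000ff→cut S840 F1133: (42.341,160.167) → (91.623,160.167) → (91.623,98.355) → (42.341,98.355) → (42.341,160.167) (closed)

[4] `<path>` cubic bezier, #ff00ff→engrave S382 F2191: (252.941,134.683) → (246.665,138.891) → (223.008,140.268) → (187.552,139.210) → (145.884,136.111) → (103.587,131.366) → (66.246,125.370) → (39.446,118.518) → (28.771,111.206)

[5] `<polygon>` regular polygon, #0000ff→cut S840 F1133: (298.706,100.587) → (230.064,17.789) → (130.106,57.485) → (136.971,164.818) → (241.172,191.456) → (298.706,100.587) (closed)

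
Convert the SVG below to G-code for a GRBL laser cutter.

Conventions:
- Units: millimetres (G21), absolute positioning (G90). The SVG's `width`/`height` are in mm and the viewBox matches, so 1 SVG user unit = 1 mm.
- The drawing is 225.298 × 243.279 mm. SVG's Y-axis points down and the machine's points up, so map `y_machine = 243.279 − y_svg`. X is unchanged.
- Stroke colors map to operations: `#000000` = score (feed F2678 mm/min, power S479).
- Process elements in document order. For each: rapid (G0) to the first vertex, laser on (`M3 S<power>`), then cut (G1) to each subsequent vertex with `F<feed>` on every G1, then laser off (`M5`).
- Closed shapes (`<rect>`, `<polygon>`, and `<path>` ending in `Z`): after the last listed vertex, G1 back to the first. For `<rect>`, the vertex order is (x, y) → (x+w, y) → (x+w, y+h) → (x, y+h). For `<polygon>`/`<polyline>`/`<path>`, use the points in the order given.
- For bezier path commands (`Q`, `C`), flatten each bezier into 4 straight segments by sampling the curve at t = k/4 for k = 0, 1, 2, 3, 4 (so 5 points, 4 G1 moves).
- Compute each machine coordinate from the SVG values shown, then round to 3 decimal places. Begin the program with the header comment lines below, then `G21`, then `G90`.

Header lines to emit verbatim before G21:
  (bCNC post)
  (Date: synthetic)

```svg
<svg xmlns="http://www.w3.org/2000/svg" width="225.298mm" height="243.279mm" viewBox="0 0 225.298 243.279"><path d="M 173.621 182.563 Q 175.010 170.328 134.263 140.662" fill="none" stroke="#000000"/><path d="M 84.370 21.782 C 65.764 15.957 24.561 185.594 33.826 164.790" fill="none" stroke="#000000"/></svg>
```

(bCNC post)
(Date: synthetic)
G21
G90
G0 X173.621 Y60.716
M3 S479
G1 X171.682 Y67.923 F2678
G1 X164.476 Y77.309 F2678
G1 X152.003 Y88.873 F2678
G1 X134.263 Y102.617 F2678
M5
G0 X84.370 Y221.497
M3 S479
G1 X67.320 Y198.684 F2678
G1 X48.646 Y144.376 F2678
G1 X35.198 Y92.876 F2678
G1 X33.826 Y78.489 F2678
M5

1 u = 1 mm; y_m = 243.279 − y.

[1] `<path>` quadratic bezier, #000000→score S479 F2678: (173.621,60.716) → (171.682,67.923) → (164.476,77.309) → (152.003,88.873) → (134.263,102.617)

[2] `<path>` cubic bezier, #000000→score S479 F2678: (84.370,221.497) → (67.320,198.684) → (48.646,144.376) → (35.198,92.876) → (33.826,78.489)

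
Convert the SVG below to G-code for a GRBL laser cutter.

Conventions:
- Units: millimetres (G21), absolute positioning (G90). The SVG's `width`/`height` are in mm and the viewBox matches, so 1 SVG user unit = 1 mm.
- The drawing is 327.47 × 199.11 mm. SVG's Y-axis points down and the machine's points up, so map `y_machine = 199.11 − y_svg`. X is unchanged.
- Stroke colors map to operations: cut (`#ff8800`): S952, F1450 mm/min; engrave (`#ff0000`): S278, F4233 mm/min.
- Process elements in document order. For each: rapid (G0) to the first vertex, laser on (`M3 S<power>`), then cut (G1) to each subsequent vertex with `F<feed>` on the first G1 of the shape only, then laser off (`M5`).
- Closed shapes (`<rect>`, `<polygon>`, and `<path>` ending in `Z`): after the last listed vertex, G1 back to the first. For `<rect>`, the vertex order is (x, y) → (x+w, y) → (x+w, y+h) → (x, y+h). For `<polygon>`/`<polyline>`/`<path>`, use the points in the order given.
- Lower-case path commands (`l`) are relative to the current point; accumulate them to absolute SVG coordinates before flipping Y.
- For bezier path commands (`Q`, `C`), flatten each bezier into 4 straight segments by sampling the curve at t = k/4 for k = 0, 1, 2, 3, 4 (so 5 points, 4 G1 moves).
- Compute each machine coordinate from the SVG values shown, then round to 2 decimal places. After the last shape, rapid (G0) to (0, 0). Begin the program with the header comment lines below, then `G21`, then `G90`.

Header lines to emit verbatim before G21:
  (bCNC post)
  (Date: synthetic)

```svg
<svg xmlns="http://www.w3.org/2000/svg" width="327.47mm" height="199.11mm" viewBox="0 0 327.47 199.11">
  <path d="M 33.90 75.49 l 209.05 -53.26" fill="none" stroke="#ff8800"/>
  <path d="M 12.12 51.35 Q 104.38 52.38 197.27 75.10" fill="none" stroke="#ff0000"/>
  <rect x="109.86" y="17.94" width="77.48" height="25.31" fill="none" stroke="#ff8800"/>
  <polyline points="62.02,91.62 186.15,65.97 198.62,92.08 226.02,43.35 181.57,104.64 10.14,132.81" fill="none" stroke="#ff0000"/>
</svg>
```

Since the viewBox matches the mm dimensions, user units are millimetres directly. The only transform is the Y-flip y_m = 199.11 − y_svg.

Shape 1 is a line segment drawn with `<path>`. Its stroke #ff8800 means cut at S952, F1450. After flipping Y the toolpath is (33.90,123.62) → (242.95,176.88).

Shape 2 is a quadratic bezier drawn with `<path>`. Its stroke #ff0000 means engrave at S278, F4233. After flipping Y the toolpath is (12.12,147.76) → (58.29,145.89) → (104.54,141.31) → (150.86,134.01) → (197.27,124.01).

Shape 3 is a rectangle drawn with `<rect>`. Its stroke #ff8800 means cut at S952, F1450. After flipping Y the toolpath is (109.86,181.17) → (187.34,181.17) → (187.34,155.86) → (109.86,155.86) → (109.86,181.17), returning to the start.

Shape 4 is a open polyline drawn with `<polyline>`. Its stroke #ff0000 means engrave at S278, F4233. After flipping Y the toolpath is (62.02,107.49) → (186.15,133.14) → (198.62,107.03) → (226.02,155.76) → (181.57,94.47) → (10.14,66.30).

(bCNC post)
(Date: synthetic)
G21
G90
G0 X33.90 Y123.62
M3 S952
G1 X242.95 Y176.88 F1450
M5
G0 X12.12 Y147.76
M3 S278
G1 X58.29 Y145.89 F4233
G1 X104.54 Y141.31
G1 X150.86 Y134.01
G1 X197.27 Y124.01
M5
G0 X109.86 Y181.17
M3 S952
G1 X187.34 Y181.17 F1450
G1 X187.34 Y155.86
G1 X109.86 Y155.86
G1 X109.86 Y181.17
M5
G0 X62.02 Y107.49
M3 S278
G1 X186.15 Y133.14 F4233
G1 X198.62 Y107.03
G1 X226.02 Y155.76
G1 X181.57 Y94.47
G1 X10.14 Y66.30
M5
G0 X0.00 Y0.00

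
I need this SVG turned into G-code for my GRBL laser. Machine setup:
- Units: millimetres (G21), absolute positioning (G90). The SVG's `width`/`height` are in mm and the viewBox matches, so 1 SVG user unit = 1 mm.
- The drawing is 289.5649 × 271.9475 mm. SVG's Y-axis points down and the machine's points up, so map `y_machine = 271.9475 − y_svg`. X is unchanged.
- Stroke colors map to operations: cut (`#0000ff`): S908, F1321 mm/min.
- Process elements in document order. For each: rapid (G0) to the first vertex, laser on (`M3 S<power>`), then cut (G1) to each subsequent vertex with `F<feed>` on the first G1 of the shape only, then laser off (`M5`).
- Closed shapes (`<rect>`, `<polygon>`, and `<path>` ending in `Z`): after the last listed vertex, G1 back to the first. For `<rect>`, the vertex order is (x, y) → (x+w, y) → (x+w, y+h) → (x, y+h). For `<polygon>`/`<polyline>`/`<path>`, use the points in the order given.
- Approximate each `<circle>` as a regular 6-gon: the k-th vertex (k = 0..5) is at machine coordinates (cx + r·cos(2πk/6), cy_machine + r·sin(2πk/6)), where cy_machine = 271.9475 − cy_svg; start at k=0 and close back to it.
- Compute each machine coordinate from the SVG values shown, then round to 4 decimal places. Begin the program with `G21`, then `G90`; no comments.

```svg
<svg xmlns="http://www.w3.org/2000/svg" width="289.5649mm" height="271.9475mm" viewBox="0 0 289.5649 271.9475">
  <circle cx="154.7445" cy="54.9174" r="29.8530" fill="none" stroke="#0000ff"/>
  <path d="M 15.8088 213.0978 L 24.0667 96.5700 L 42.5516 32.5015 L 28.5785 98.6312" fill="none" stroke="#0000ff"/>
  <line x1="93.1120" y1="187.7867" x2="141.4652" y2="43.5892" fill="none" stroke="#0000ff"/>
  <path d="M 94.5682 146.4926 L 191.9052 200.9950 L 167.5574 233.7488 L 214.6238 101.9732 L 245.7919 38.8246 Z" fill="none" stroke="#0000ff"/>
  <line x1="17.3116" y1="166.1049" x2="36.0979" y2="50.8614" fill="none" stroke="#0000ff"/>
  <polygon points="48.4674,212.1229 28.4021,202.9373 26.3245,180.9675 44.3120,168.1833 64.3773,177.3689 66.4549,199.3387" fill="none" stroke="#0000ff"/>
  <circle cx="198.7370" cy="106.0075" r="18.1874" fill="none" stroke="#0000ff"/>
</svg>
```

G21
G90
G0 X184.5975 Y217.0301
M3 S908
G1 X169.6710 Y242.8836 F1321
G1 X139.8180 Y242.8836
G1 X124.8915 Y217.0301
G1 X139.8180 Y191.1766
G1 X169.6710 Y191.1766
G1 X184.5975 Y217.0301
M5
G0 X15.8088 Y58.8497
M3 S908
G1 X24.0667 Y175.3775 F1321
G1 X42.5516 Y239.4460
G1 X28.5785 Y173.3163
M5
G0 X93.1120 Y84.1608
M3 S908
G1 X141.4652 Y228.3583 F1321
M5
G0 X94.5682 Y125.4549
M3 S908
G1 X191.9052 Y70.9525 F1321
G1 X167.5574 Y38.1987
G1 X214.6238 Y169.9743
G1 X245.7919 Y233.1229
G1 X94.5682 Y125.4549
M5
G0 X17.3116 Y105.8426
M3 S908
G1 X36.0979 Y221.0861 F1321
M5
G0 X48.4674 Y59.8246
M3 S908
G1 X28.4021 Y69.0102 F1321
G1 X26.3245 Y90.9800
G1 X44.3120 Y103.7642
G1 X64.3773 Y94.5786
G1 X66.4549 Y72.6088
G1 X48.4674 Y59.8246
M5
G0 X216.9244 Y165.9400
M3 S908
G1 X207.8307 Y181.6908 F1321
G1 X189.6433 Y181.6908
G1 X180.5496 Y165.9400
G1 X189.6433 Y150.1892
G1 X207.8307 Y150.1892
G1 X216.9244 Y165.9400
M5

Since the viewBox matches the mm dimensions, user units are millimetres directly. The only transform is the Y-flip y_m = 271.9475 − y_svg.

Shape 1 is a circle drawn with `<circle>`. Its stroke #0000ff means cut at S908, F1321. After flipping Y the toolpath is (184.5975,217.0301) → (169.6710,242.8836) → (139.8180,242.8836) → (124.8915,217.0301) → (139.8180,191.1766) → (169.6710,191.1766) → (184.5975,217.0301), returning to the start.

Shape 2 is a open polyline drawn with `<path>`. Its stroke #0000ff means cut at S908, F1321. After flipping Y the toolpath is (15.8088,58.8497) → (24.0667,175.3775) → (42.5516,239.4460) → (28.5785,173.3163).

Shape 3 is a line segment drawn with `<line>`. Its stroke #0000ff means cut at S908, F1321. After flipping Y the toolpath is (93.1120,84.1608) → (141.4652,228.3583).

Shape 4 is a closed polygon drawn with `<path>`. Its stroke #0000ff means cut at S908, F1321. After flipping Y the toolpath is (94.5682,125.4549) → (191.9052,70.9525) → (167.5574,38.1987) → (214.6238,169.9743) → (245.7919,233.1229) → (94.5682,125.4549), returning to the start.

Shape 5 is a line segment drawn with `<line>`. Its stroke #0000ff means cut at S908, F1321. After flipping Y the toolpath is (17.3116,105.8426) → (36.0979,221.0861).

Shape 6 is a regular polygon drawn with `<polygon>`. Its stroke #0000ff means cut at S908, F1321. After flipping Y the toolpath is (48.4674,59.8246) → (28.4021,69.0102) → (26.3245,90.9800) → (44.3120,103.7642) → (64.3773,94.5786) → (66.4549,72.6088) → (48.4674,59.8246), returning to the start.

Shape 7 is a circle drawn with `<circle>`. Its stroke #0000ff means cut at S908, F1321. After flipping Y the toolpath is (216.9244,165.9400) → (207.8307,181.6908) → (189.6433,181.6908) → (180.5496,165.9400) → (189.6433,150.1892) → (207.8307,150.1892) → (216.9244,165.9400), returning to the start.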